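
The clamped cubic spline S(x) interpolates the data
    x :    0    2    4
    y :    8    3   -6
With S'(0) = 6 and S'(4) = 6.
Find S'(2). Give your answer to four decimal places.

Let M_i = S''(x_i). Step sizes h_i = 2, 2; slopes of the chords Δ_i = (y_(i+1) - y_i)/h_i = -5/2, -9/2.
  2·M_0 + 8·M_1 + 2·M_2 = 6(Δ_1 - Δ_0) = -12
Clamped end conditions give two more equations: 2h_0·M_0 + h_0·M_1 = 6(Δ_0 - S'(0)) = -51 and h_1·M_1 + 2h_1·M_2 = 6(S'(4) - Δ_1) = 63.
Forward elimination and back-substitution give M_0 = -45/4, M_1 = -3, M_2 = 69/4.
On [2, 4], S'(x) = b_1 + 2c_1·(x - 2) + 3d_1·(x - 2)² with b_1 = Δ_1 - h_1(2M_1 + M_2)/6 = -33/4, c_1 = M_1/2 = -3/2, d_1 = (M_2 - M_1)/(6h_1) = 27/16. So S'(2) = -33/4.

-8.2500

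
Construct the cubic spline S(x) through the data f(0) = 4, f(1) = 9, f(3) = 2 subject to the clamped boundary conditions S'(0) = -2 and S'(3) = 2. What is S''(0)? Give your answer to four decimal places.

30.8333

Put σ_i = S'' at the i-th knot. Here h = (1, 2) and Δ = (5, -7/2), so the interior equations h_(i-1)·σ_(i-1) + 2(h_(i-1)+h_i)·σ_i + h_i·σ_(i+1) = 6(Δ_i − Δ_(i-1)) read
  1·σ_0 + 6·σ_1 + 2·σ_2 = 6(Δ_1 - Δ_0) = -51
Clamped end conditions give two more equations: 2h_0·σ_0 + h_0·σ_1 = 6(Δ_0 - S'(0)) = 42 and h_1·σ_1 + 2h_1·σ_2 = 6(S'(3) - Δ_1) = 33.
Solving the tridiagonal system: σ_0 = 185/6, σ_1 = -59/3, σ_2 = 217/12.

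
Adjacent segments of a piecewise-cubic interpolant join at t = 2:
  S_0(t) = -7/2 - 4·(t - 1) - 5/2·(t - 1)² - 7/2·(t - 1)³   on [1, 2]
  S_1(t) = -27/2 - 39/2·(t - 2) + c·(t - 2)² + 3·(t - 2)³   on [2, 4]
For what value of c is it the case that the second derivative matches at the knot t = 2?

S_0''(t) = -5 - 21·(t - 1), so S_0''(2) = -26. On the right, S_1''(2) = 2c, so c = -13.

-13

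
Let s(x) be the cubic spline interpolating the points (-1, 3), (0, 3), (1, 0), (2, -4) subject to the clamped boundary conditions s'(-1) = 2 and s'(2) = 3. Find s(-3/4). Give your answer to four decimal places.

With M_i denoting the second derivative at x_i, h_i = 1, 1, 1, and Δ_i = (y_(i+1) − y_i)/h_i = 0, -3, -4:
  1·M_0 + 4·M_1 + 1·M_2 = 6(Δ_1 - Δ_0) = -18
  1·M_1 + 4·M_2 + 1·M_3 = 6(Δ_2 - Δ_1) = -6
Clamped end conditions give two more equations: 2h_0·M_0 + h_0·M_1 = 6(Δ_0 - s'(-1)) = -12 and h_2·M_2 + 2h_2·M_3 = 6(s'(2) - Δ_2) = 42.
Hence M_0 = -16/3, M_1 = -4/3, M_2 = -22/3, M_3 = 74/3.
On [-1, 0], s(x) = 3 + 2·(x + 1) - 8/3·(x + 1)² + 2/3·(x + 1)³.
With (x + 1) = 1/4: s(-3/4) = 107/32.

3.3438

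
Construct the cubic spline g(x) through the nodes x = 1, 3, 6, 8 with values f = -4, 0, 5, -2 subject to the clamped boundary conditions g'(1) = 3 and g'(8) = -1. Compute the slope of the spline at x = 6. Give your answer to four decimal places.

Write m_i for g''(x_i). With h_i = 2, 3, 2 and divided differences Δ_i = 2, 5/3, -7/2, the continuity of g' gives the tridiagonal system
  2·m_0 + 10·m_1 + 3·m_2 = 6(Δ_1 - Δ_0) = -2
  3·m_1 + 10·m_2 + 2·m_3 = 6(Δ_2 - Δ_1) = -31
Clamped end conditions give two more equations: 2h_0·m_0 + h_0·m_1 = 6(Δ_0 - g'(1)) = -6 and h_2·m_2 + 2h_2·m_3 = 6(g'(8) - Δ_2) = 15.
Solving: m_0 = -227/96, m_1 = 83/48, m_2 = -233/48, m_3 = 593/96.
On [6, 8], g'(x) = b_2 + 2c_2·(x - 6) + 3d_2·(x - 6)² with b_2 = Δ_2 - h_2(2m_2 + m_3)/6 = -223/96, c_2 = m_2/2 = -233/96, d_2 = (m_3 - m_2)/(6h_2) = 353/384. So g'(6) = -223/96.

-2.3229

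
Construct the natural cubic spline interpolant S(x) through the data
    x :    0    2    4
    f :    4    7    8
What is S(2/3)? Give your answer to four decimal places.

5.1481

Write m_i for S''(x_i). With h_i = 2, 2 and divided differences Δ_i = 3/2, 1/2, the continuity of S' gives the tridiagonal system
  2·m_0 + 8·m_1 + 2·m_2 = 6(Δ_1 - Δ_0) = -6
Natural end conditions: m_0 = m_2 = 0.
Solving the tridiagonal system: m_0 = 0, m_1 = -3/4, m_2 = 0.
On [0, 2], S(x) = 4 + 7/4·x + 0·x² - 1/16·x³.
With x = 2/3: S(2/3) = 139/27.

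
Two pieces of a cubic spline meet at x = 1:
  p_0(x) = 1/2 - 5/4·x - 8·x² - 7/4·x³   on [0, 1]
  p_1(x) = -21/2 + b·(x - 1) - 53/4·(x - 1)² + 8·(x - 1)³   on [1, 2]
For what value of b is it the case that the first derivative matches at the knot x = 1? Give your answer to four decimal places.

-22.5000

p_0'(x) = -5/4 - 16·x - 21/4·x², so p_0'(1) = -45/2. On the right, p_1'(1) = b, so b = -45/2.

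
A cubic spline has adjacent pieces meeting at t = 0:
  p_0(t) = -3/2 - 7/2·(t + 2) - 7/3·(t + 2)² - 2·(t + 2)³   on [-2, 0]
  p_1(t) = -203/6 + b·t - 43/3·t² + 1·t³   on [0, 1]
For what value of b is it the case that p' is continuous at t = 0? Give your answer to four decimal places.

-36.8333

p_0'(t) = -7/2 - 14/3·(t + 2) - 6·(t + 2)², so p_0'(0) = -221/6. On the right, p_1'(0) = b, so b = -221/6.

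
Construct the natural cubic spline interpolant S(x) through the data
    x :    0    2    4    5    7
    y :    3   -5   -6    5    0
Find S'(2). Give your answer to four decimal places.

Put M_i = S'' at the i-th knot. Here h = (2, 2, 1, 2) and Δ = (-4, -1/2, 11, -5/2), so the interior equations h_(i-1)·M_(i-1) + 2(h_(i-1)+h_i)·M_i + h_i·M_(i+1) = 6(Δ_i − Δ_(i-1)) read
  2·M_0 + 8·M_1 + 2·M_2 = 6(Δ_1 - Δ_0) = 21
  2·M_1 + 6·M_2 + 1·M_3 = 6(Δ_2 - Δ_1) = 69
  1·M_2 + 6·M_3 + 2·M_4 = 6(Δ_3 - Δ_2) = -81
Natural end conditions: M_0 = M_4 = 0.
Forward elimination and back-substitution give M_0 = 0, M_1 = -255/256, M_2 = 927/64, M_3 = -2037/128, M_4 = 0.
On [2, 4], S'(x) = b_1 + 2c_1·(x - 2) + 3d_1·(x - 2)² with b_1 = Δ_1 - h_1(2M_1 + M_2)/6 = -597/128, c_1 = M_1/2 = -255/512, d_1 = (M_2 - M_1)/(6h_1) = 1321/1024. So S'(2) = -597/128.

-4.6641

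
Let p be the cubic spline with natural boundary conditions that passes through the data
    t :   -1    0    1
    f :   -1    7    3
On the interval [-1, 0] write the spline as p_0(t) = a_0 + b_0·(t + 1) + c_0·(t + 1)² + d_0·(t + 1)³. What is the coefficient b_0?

11

With M_i denoting the second derivative at x_i, h_i = 1, 1, and Δ_i = (y_(i+1) − y_i)/h_i = 8, -4:
  1·M_0 + 4·M_1 + 1·M_2 = 6(Δ_1 - Δ_0) = -72
Natural end conditions: M_0 = M_2 = 0.
Hence M_0 = 0, M_1 = -18, M_2 = 0.
On [-1, 0], with p_0(t) = a_0 + b_0·(t + 1) + c_0·(t + 1)² + d_0·(t + 1)³: c_0 = M_0/2 = 0, d_0 = (M_1 - M_0)/(6h_0) = -3, b_0 = Δ_0 - h_0(2M_0 + M_1)/6 = 11.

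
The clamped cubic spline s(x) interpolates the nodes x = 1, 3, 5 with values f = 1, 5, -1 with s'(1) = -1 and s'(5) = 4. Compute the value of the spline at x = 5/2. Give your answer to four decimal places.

4.7031

Let M_i = s''(x_i). Step sizes h_i = 2, 2; slopes of the chords Δ_i = (y_(i+1) - y_i)/h_i = 2, -3.
  2·M_0 + 8·M_1 + 2·M_2 = 6(Δ_1 - Δ_0) = -30
Clamped end conditions give two more equations: 2h_0·M_0 + h_0·M_1 = 6(Δ_0 - s'(1)) = 18 and h_1·M_1 + 2h_1·M_2 = 6(s'(5) - Δ_1) = 42.
Solving: M_0 = 19/2, M_1 = -10, M_2 = 31/2.
On [1, 3], s(x) = 1 - 1·(x - 1) + 19/4·(x - 1)² - 13/8·(x - 1)³.
With (x - 1) = 3/2: s(5/2) = 301/64.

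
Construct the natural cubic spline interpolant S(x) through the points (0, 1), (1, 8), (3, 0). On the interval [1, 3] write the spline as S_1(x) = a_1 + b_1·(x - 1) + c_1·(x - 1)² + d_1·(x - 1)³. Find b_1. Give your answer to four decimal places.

Write m_i for S''(x_i). With h_i = 1, 2 and divided differences Δ_i = 7, -4, the continuity of S' gives the tridiagonal system
  1·m_0 + 6·m_1 + 2·m_2 = 6(Δ_1 - Δ_0) = -66
Natural end conditions: m_0 = m_2 = 0.
Forward elimination and back-substitution give m_0 = 0, m_1 = -11, m_2 = 0.
On [1, 3], with S_1(x) = a_1 + b_1·(x - 1) + c_1·(x - 1)² + d_1·(x - 1)³: c_1 = m_1/2 = -11/2, d_1 = (m_2 - m_1)/(6h_1) = 11/12, b_1 = Δ_1 - h_1(2m_1 + m_2)/6 = 10/3.

3.3333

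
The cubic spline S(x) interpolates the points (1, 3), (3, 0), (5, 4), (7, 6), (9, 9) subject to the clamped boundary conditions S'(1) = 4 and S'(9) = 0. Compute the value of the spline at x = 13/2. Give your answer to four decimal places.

Let m_i = S''(x_i). Step sizes h_i = 2, 2, 2, 2; slopes of the chords Δ_i = (y_(i+1) - y_i)/h_i = -3/2, 2, 1, 3/2.
  2·m_0 + 8·m_1 + 2·m_2 = 6(Δ_1 - Δ_0) = 21
  2·m_1 + 8·m_2 + 2·m_3 = 6(Δ_2 - Δ_1) = -6
  2·m_2 + 8·m_3 + 2·m_4 = 6(Δ_3 - Δ_2) = 3
Clamped end conditions give two more equations: 2h_0·m_0 + h_0·m_1 = 6(Δ_0 - S'(1)) = -33 and h_3·m_3 + 2h_3·m_4 = 6(S'(9) - Δ_3) = -9.
Hence m_0 = -317/28, m_1 = 43/7, m_2 = -11/4, m_3 = 13/7, m_4 = -89/28.
On [5, 7], S(x) = 4 + 31/14·(x - 5) - 11/8·(x - 5)² + 43/112·(x - 5)³.
With (x - 5) = 3/2: S(13/2) = 707/128.

5.5234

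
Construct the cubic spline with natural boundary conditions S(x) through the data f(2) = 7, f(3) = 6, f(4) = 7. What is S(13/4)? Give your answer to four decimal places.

Write σ_i for S''(x_i). With h_i = 1, 1 and divided differences Δ_i = -1, 1, the continuity of S' gives the tridiagonal system
  1·σ_0 + 4·σ_1 + 1·σ_2 = 6(Δ_1 - Δ_0) = 12
Natural end conditions: σ_0 = σ_2 = 0.
Solving the tridiagonal system: σ_0 = 0, σ_1 = 3, σ_2 = 0.
On [3, 4], S(x) = 6 + 0·(x - 3) + 3/2·(x - 3)² - 1/2·(x - 3)³.
With (x - 3) = 1/4: S(13/4) = 779/128.

6.0859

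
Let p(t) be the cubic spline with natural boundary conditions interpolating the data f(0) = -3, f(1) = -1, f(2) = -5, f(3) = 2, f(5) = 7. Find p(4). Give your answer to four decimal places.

Write m_i for p''(x_i). With h_i = 1, 1, 1, 2 and divided differences Δ_i = 2, -4, 7, 5/2, the continuity of p' gives the tridiagonal system
  1·m_0 + 4·m_1 + 1·m_2 = 6(Δ_1 - Δ_0) = -36
  1·m_1 + 4·m_2 + 1·m_3 = 6(Δ_2 - Δ_1) = 66
  1·m_2 + 6·m_3 + 2·m_4 = 6(Δ_3 - Δ_2) = -27
Natural end conditions: m_0 = m_4 = 0.
Solving the tridiagonal system: m_0 = 0, m_1 = -1251/86, m_2 = 954/43, m_3 = -705/86, m_4 = 0.
On [3, 5], p(t) = 2 + 685/86·(t - 3) - 705/172·(t - 3)² + 235/344·(t - 3)³.
With (t - 3) = 1: p(4) = 2253/344.

6.5494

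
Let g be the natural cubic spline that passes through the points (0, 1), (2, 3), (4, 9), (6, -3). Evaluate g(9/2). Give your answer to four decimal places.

7.6625

With σ_i denoting the second derivative at x_i, h_i = 2, 2, 2, and Δ_i = (y_(i+1) − y_i)/h_i = 1, 3, -6:
  2·σ_0 + 8·σ_1 + 2·σ_2 = 6(Δ_1 - Δ_0) = 12
  2·σ_1 + 8·σ_2 + 2·σ_3 = 6(Δ_2 - Δ_1) = -54
Natural end conditions: σ_0 = σ_3 = 0.
Solving: σ_0 = 0, σ_1 = 17/5, σ_2 = -38/5, σ_3 = 0.
On [4, 6], g(x) = 9 - 14/15·(x - 4) - 19/5·(x - 4)² + 19/30·(x - 4)³.
With (x - 4) = 1/2: g(9/2) = 613/80.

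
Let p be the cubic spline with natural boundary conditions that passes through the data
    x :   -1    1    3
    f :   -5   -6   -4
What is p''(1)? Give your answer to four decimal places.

1.1250

With M_i denoting the second derivative at x_i, h_i = 2, 2, and Δ_i = (y_(i+1) − y_i)/h_i = -1/2, 1:
  2·M_0 + 8·M_1 + 2·M_2 = 6(Δ_1 - Δ_0) = 9
Natural end conditions: M_0 = M_2 = 0.
Solving: M_0 = 0, M_1 = 9/8, M_2 = 0.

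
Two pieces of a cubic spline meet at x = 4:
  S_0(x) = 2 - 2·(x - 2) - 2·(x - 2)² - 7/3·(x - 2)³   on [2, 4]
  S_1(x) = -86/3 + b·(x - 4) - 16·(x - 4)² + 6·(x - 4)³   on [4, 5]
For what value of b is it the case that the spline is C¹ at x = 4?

-38

S_0'(x) = -2 - 4·(x - 2) - 7·(x - 2)², so S_0'(4) = -38. On the right, S_1'(4) = b, so b = -38.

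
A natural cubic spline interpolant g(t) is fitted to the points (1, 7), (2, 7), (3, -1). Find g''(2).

Let σ_i = g''(x_i). Step sizes h_i = 1, 1; slopes of the chords Δ_i = (y_(i+1) - y_i)/h_i = 0, -8.
  1·σ_0 + 4·σ_1 + 1·σ_2 = 6(Δ_1 - Δ_0) = -48
Natural end conditions: σ_0 = σ_2 = 0.
Solving: σ_0 = 0, σ_1 = -12, σ_2 = 0.

-12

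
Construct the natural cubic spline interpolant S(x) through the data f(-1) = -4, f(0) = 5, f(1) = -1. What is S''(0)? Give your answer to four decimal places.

With σ_i denoting the second derivative at x_i, h_i = 1, 1, and Δ_i = (y_(i+1) − y_i)/h_i = 9, -6:
  1·σ_0 + 4·σ_1 + 1·σ_2 = 6(Δ_1 - Δ_0) = -90
Natural end conditions: σ_0 = σ_2 = 0.
Solving: σ_0 = 0, σ_1 = -45/2, σ_2 = 0.

-22.5000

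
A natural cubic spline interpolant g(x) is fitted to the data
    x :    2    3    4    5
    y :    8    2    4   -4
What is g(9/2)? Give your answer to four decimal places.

1.2000

With m_i denoting the second derivative at x_i, h_i = 1, 1, 1, and Δ_i = (y_(i+1) − y_i)/h_i = -6, 2, -8:
  1·m_0 + 4·m_1 + 1·m_2 = 6(Δ_1 - Δ_0) = 48
  1·m_1 + 4·m_2 + 1·m_3 = 6(Δ_2 - Δ_1) = -60
Natural end conditions: m_0 = m_3 = 0.
Solving: m_0 = 0, m_1 = 84/5, m_2 = -96/5, m_3 = 0.
On [4, 5], g(x) = 4 - 8/5·(x - 4) - 48/5·(x - 4)² + 16/5·(x - 4)³.
With (x - 4) = 1/2: g(9/2) = 6/5.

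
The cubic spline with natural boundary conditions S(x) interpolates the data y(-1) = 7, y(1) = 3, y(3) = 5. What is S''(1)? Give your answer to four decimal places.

Let M_i = S''(x_i). Step sizes h_i = 2, 2; slopes of the chords Δ_i = (y_(i+1) - y_i)/h_i = -2, 1.
  2·M_0 + 8·M_1 + 2·M_2 = 6(Δ_1 - Δ_0) = 18
Natural end conditions: M_0 = M_2 = 0.
Solving: M_0 = 0, M_1 = 9/4, M_2 = 0.

2.2500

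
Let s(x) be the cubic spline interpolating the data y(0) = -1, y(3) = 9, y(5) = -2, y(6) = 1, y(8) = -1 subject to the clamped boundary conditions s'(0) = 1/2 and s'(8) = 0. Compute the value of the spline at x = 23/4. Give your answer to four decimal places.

Write m_i for s''(x_i). With h_i = 3, 2, 1, 2 and divided differences Δ_i = 10/3, -11/2, 3, -1, the continuity of s' gives the tridiagonal system
  3·m_0 + 10·m_1 + 2·m_2 = 6(Δ_1 - Δ_0) = -53
  2·m_1 + 6·m_2 + 1·m_3 = 6(Δ_2 - Δ_1) = 51
  1·m_2 + 6·m_3 + 2·m_4 = 6(Δ_3 - Δ_2) = -24
Clamped end conditions give two more equations: 2h_0·m_0 + h_0·m_1 = 6(Δ_0 - s'(0)) = 17 and h_3·m_3 + 2h_3·m_4 = 6(s'(8) - Δ_3) = 6.
Solving the tridiagonal system: m_0 = 3631/453, m_1 = -1565/151, m_2 = 2008/151, m_3 = -1217/151, m_4 = 835/151.
On [5, 6], s(x) = -2 - 27/302·(x - 5) + 1004/151·(x - 5)² - 1075/302·(x - 5)³.
With (x - 5) = 3/4: s(23/4) = 3311/19328.

0.1713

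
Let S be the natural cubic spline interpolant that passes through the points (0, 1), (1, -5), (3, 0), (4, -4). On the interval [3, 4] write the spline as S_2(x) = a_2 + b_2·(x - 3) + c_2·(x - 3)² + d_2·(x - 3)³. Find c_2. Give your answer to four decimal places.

-5.2500

Write M_i for S''(x_i). With h_i = 1, 2, 1 and divided differences Δ_i = -6, 5/2, -4, the continuity of S' gives the tridiagonal system
  1·M_0 + 6·M_1 + 2·M_2 = 6(Δ_1 - Δ_0) = 51
  2·M_1 + 6·M_2 + 1·M_3 = 6(Δ_2 - Δ_1) = -39
Natural end conditions: M_0 = M_3 = 0.
Forward elimination and back-substitution give M_0 = 0, M_1 = 12, M_2 = -21/2, M_3 = 0.
On [3, 4], with S_2(x) = a_2 + b_2·(x - 3) + c_2·(x - 3)² + d_2·(x - 3)³: c_2 = M_2/2 = -21/4, d_2 = (M_3 - M_2)/(6h_2) = 7/4, b_2 = Δ_2 - h_2(2M_2 + M_3)/6 = -1/2.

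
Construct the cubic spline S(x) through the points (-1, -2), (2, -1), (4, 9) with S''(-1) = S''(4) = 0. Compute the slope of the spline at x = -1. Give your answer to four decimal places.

-1.0667

Write M_i for S''(x_i). With h_i = 3, 2 and divided differences Δ_i = 1/3, 5, the continuity of S' gives the tridiagonal system
  3·M_0 + 10·M_1 + 2·M_2 = 6(Δ_1 - Δ_0) = 28
Natural end conditions: M_0 = M_2 = 0.
Hence M_0 = 0, M_1 = 14/5, M_2 = 0.
On [-1, 2], S'(x) = b_0 + 2c_0·(x + 1) + 3d_0·(x + 1)² with b_0 = Δ_0 - h_0(2M_0 + M_1)/6 = -16/15, c_0 = M_0/2 = 0, d_0 = (M_1 - M_0)/(6h_0) = 7/45. So S'(-1) = -16/15.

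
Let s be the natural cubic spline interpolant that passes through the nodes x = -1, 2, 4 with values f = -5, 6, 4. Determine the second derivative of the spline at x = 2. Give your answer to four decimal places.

-2.8000

With M_i denoting the second derivative at x_i, h_i = 3, 2, and Δ_i = (y_(i+1) − y_i)/h_i = 11/3, -1:
  3·M_0 + 10·M_1 + 2·M_2 = 6(Δ_1 - Δ_0) = -28
Natural end conditions: M_0 = M_2 = 0.
Forward elimination and back-substitution give M_0 = 0, M_1 = -14/5, M_2 = 0.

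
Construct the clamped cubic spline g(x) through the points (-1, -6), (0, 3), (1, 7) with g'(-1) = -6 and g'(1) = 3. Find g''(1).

Let M_i = g''(x_i). Step sizes h_i = 1, 1; slopes of the chords Δ_i = (y_(i+1) - y_i)/h_i = 9, 4.
  1·M_0 + 4·M_1 + 1·M_2 = 6(Δ_1 - Δ_0) = -30
Clamped end conditions give two more equations: 2h_0·M_0 + h_0·M_1 = 6(Δ_0 - g'(-1)) = 90 and h_1·M_1 + 2h_1·M_2 = 6(g'(1) - Δ_1) = -6.
Forward elimination and back-substitution give M_0 = 57, M_1 = -24, M_2 = 9.

9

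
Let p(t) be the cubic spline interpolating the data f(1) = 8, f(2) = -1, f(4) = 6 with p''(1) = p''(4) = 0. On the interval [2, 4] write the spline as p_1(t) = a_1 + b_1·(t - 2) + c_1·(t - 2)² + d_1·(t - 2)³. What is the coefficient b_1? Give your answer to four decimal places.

-4.8333

Put σ_i = p'' at the i-th knot. Here h = (1, 2) and Δ = (-9, 7/2), so the interior equations h_(i-1)·σ_(i-1) + 2(h_(i-1)+h_i)·σ_i + h_i·σ_(i+1) = 6(Δ_i − Δ_(i-1)) read
  1·σ_0 + 6·σ_1 + 2·σ_2 = 6(Δ_1 - Δ_0) = 75
Natural end conditions: σ_0 = σ_2 = 0.
Solving the tridiagonal system: σ_0 = 0, σ_1 = 25/2, σ_2 = 0.
On [2, 4], with p_1(t) = a_1 + b_1·(t - 2) + c_1·(t - 2)² + d_1·(t - 2)³: c_1 = σ_1/2 = 25/4, d_1 = (σ_2 - σ_1)/(6h_1) = -25/24, b_1 = Δ_1 - h_1(2σ_1 + σ_2)/6 = -29/6.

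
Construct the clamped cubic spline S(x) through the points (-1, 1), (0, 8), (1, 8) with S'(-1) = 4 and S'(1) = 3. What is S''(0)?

Write M_i for S''(x_i). With h_i = 1, 1 and divided differences Δ_i = 7, 0, the continuity of S' gives the tridiagonal system
  1·M_0 + 4·M_1 + 1·M_2 = 6(Δ_1 - Δ_0) = -42
Clamped end conditions give two more equations: 2h_0·M_0 + h_0·M_1 = 6(Δ_0 - S'(-1)) = 18 and h_1·M_1 + 2h_1·M_2 = 6(S'(1) - Δ_1) = 18.
Hence M_0 = 19, M_1 = -20, M_2 = 19.

-20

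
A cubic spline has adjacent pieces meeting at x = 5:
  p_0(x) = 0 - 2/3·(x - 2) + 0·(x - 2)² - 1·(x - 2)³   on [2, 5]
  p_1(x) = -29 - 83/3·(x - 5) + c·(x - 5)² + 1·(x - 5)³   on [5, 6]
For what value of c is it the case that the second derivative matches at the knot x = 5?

-9

p_0''(x) = 0 - 6·(x - 2), so p_0''(5) = -18. On the right, p_1''(5) = 2c, so c = -9.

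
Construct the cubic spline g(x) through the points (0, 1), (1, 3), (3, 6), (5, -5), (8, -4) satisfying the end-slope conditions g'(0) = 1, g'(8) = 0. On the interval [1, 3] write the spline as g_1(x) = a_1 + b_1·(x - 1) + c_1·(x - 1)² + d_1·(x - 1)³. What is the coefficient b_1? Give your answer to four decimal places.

2.8726

Write m_i for g''(x_i). With h_i = 1, 2, 2, 3 and divided differences Δ_i = 2, 3/2, -11/2, 1/3, the continuity of g' gives the tridiagonal system
  1·m_0 + 6·m_1 + 2·m_2 = 6(Δ_1 - Δ_0) = -3
  2·m_1 + 8·m_2 + 2·m_3 = 6(Δ_2 - Δ_1) = -42
  2·m_2 + 10·m_3 + 3·m_4 = 6(Δ_3 - Δ_2) = 35
Clamped end conditions give two more equations: 2h_0·m_0 + h_0·m_1 = 6(Δ_0 - g'(0)) = 6 and h_3·m_3 + 2h_3·m_4 = 6(g'(8) - Δ_3) = -2.
Hence m_0 = 239/106, m_1 = 79/53, m_2 = -1505/212, m_3 = 313/53, m_4 = -1045/318.
On [1, 3], with g_1(x) = a_1 + b_1·(x - 1) + c_1·(x - 1)² + d_1·(x - 1)³: c_1 = m_1/2 = 79/106, d_1 = (m_2 - m_1)/(6h_1) = -607/848, b_1 = Δ_1 - h_1(2m_1 + m_2)/6 = 609/212.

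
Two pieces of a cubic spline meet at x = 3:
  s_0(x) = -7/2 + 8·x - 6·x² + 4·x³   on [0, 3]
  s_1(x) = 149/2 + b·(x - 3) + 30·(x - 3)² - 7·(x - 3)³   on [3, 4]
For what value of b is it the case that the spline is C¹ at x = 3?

80

s_0'(x) = 8 - 12·x + 12·x², so s_0'(3) = 80. On the right, s_1'(3) = b, so b = 80.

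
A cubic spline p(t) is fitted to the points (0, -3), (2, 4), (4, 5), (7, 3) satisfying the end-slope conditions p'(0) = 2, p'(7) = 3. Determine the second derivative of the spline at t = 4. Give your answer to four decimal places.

-1.4595

With m_i denoting the second derivative at x_i, h_i = 2, 2, 3, and Δ_i = (y_(i+1) − y_i)/h_i = 7/2, 1/2, -2/3:
  2·m_0 + 8·m_1 + 2·m_2 = 6(Δ_1 - Δ_0) = -18
  2·m_1 + 10·m_2 + 3·m_3 = 6(Δ_2 - Δ_1) = -7
Clamped end conditions give two more equations: 2h_0·m_0 + h_0·m_1 = 6(Δ_0 - p'(0)) = 9 and h_2·m_2 + 2h_2·m_3 = 6(p'(7) - Δ_2) = 22.
Solving: m_0 = 135/37, m_1 = -207/74, m_2 = -54/37, m_3 = 488/111.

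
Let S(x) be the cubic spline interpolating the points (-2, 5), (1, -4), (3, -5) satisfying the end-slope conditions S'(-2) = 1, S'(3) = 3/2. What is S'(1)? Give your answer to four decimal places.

Put m_i = S'' at the i-th knot. Here h = (3, 2) and Δ = (-3, -1/2), so the interior equations h_(i-1)·m_(i-1) + 2(h_(i-1)+h_i)·m_i + h_i·m_(i+1) = 6(Δ_i − Δ_(i-1)) read
  3·m_0 + 10·m_1 + 2·m_2 = 6(Δ_1 - Δ_0) = 15
Clamped end conditions give two more equations: 2h_0·m_0 + h_0·m_1 = 6(Δ_0 - S'(-2)) = -24 and h_1·m_1 + 2h_1·m_2 = 6(S'(3) - Δ_1) = 12.
Solving: m_0 = -27/5, m_1 = 14/5, m_2 = 8/5.
On [1, 3], S'(x) = b_1 + 2c_1·(x - 1) + 3d_1·(x - 1)² with b_1 = Δ_1 - h_1(2m_1 + m_2)/6 = -29/10, c_1 = m_1/2 = 7/5, d_1 = (m_2 - m_1)/(6h_1) = -1/10. So S'(1) = -29/10.

-2.9000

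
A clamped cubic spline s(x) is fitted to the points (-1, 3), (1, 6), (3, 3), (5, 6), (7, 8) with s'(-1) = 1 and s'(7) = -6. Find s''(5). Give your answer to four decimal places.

1.8036

Put M_i = s'' at the i-th knot. Here h = (2, 2, 2, 2) and Δ = (3/2, -3/2, 3/2, 1), so the interior equations h_(i-1)·M_(i-1) + 2(h_(i-1)+h_i)·M_i + h_i·M_(i+1) = 6(Δ_i − Δ_(i-1)) read
  2·M_0 + 8·M_1 + 2·M_2 = 6(Δ_1 - Δ_0) = -18
  2·M_1 + 8·M_2 + 2·M_3 = 6(Δ_2 - Δ_1) = 18
  2·M_2 + 8·M_3 + 2·M_4 = 6(Δ_3 - Δ_2) = -3
Clamped end conditions give two more equations: 2h_0·M_0 + h_0·M_1 = 6(Δ_0 - s'(-1)) = 3 and h_3·M_3 + 2h_3·M_4 = 6(s'(7) - Δ_3) = -42.
Solving: M_0 = 283/112, M_1 = -199/56, M_2 = 43/16, M_3 = 101/56, M_4 = -1277/112.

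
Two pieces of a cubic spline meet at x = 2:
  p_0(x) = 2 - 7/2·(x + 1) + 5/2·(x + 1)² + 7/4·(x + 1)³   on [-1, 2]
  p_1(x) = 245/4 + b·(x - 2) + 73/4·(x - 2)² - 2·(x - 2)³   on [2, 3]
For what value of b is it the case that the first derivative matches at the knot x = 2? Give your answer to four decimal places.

p_0'(x) = -7/2 + 5·(x + 1) + 21/4·(x + 1)², so p_0'(2) = 235/4. On the right, p_1'(2) = b, so b = 235/4.

58.7500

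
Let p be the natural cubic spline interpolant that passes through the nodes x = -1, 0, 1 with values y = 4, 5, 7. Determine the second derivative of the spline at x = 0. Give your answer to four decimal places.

Write M_i for p''(x_i). With h_i = 1, 1 and divided differences Δ_i = 1, 2, the continuity of p' gives the tridiagonal system
  1·M_0 + 4·M_1 + 1·M_2 = 6(Δ_1 - Δ_0) = 6
Natural end conditions: M_0 = M_2 = 0.
Solving the tridiagonal system: M_0 = 0, M_1 = 3/2, M_2 = 0.

1.5000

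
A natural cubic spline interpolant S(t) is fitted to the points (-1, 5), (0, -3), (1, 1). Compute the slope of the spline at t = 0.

Put M_i = S'' at the i-th knot. Here h = (1, 1) and Δ = (-8, 4), so the interior equations h_(i-1)·M_(i-1) + 2(h_(i-1)+h_i)·M_i + h_i·M_(i+1) = 6(Δ_i − Δ_(i-1)) read
  1·M_0 + 4·M_1 + 1·M_2 = 6(Δ_1 - Δ_0) = 72
Natural end conditions: M_0 = M_2 = 0.
Hence M_0 = 0, M_1 = 18, M_2 = 0.
On [0, 1], S'(t) = b_1 + 2c_1·t + 3d_1·t² with b_1 = Δ_1 - h_1(2M_1 + M_2)/6 = -2, c_1 = M_1/2 = 9, d_1 = (M_2 - M_1)/(6h_1) = -3. So S'(0) = -2.

-2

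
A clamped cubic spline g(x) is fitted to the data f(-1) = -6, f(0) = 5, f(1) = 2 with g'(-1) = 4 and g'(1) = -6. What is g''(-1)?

37

Put m_i = g'' at the i-th knot. Here h = (1, 1) and Δ = (11, -3), so the interior equations h_(i-1)·m_(i-1) + 2(h_(i-1)+h_i)·m_i + h_i·m_(i+1) = 6(Δ_i − Δ_(i-1)) read
  1·m_0 + 4·m_1 + 1·m_2 = 6(Δ_1 - Δ_0) = -84
Clamped end conditions give two more equations: 2h_0·m_0 + h_0·m_1 = 6(Δ_0 - g'(-1)) = 42 and h_1·m_1 + 2h_1·m_2 = 6(g'(1) - Δ_1) = -18.
Solving the tridiagonal system: m_0 = 37, m_1 = -32, m_2 = 7.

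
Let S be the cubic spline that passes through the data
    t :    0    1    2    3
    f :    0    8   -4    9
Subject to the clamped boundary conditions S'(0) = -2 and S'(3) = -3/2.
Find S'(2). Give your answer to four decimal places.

Write m_i for S''(x_i). With h_i = 1, 1, 1 and divided differences Δ_i = 8, -12, 13, the continuity of S' gives the tridiagonal system
  1·m_0 + 4·m_1 + 1·m_2 = 6(Δ_1 - Δ_0) = -120
  1·m_1 + 4·m_2 + 1·m_3 = 6(Δ_2 - Δ_1) = 150
Clamped end conditions give two more equations: 2h_0·m_0 + h_0·m_1 = 6(Δ_0 - S'(0)) = 60 and h_2·m_2 + 2h_2·m_3 = 6(S'(3) - Δ_2) = -87.
Solving: m_0 = 929/15, m_1 = -958/15, m_2 = 1103/15, m_3 = -1204/15.
On [2, 3], S'(t) = b_2 + 2c_2·(t - 2) + 3d_2·(t - 2)² with b_2 = Δ_2 - h_2(2m_2 + m_3)/6 = 28/15, c_2 = m_2/2 = 1103/30, d_2 = (m_3 - m_2)/(6h_2) = -769/30. So S'(2) = 28/15.

1.8667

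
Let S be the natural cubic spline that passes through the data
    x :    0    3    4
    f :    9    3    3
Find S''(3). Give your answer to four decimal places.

Put m_i = S'' at the i-th knot. Here h = (3, 1) and Δ = (-2, 0), so the interior equations h_(i-1)·m_(i-1) + 2(h_(i-1)+h_i)·m_i + h_i·m_(i+1) = 6(Δ_i − Δ_(i-1)) read
  3·m_0 + 8·m_1 + 1·m_2 = 6(Δ_1 - Δ_0) = 12
Natural end conditions: m_0 = m_2 = 0.
Forward elimination and back-substitution give m_0 = 0, m_1 = 3/2, m_2 = 0.

1.5000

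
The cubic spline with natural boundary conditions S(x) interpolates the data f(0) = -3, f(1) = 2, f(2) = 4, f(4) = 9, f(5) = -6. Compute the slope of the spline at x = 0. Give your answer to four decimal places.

Put M_i = S'' at the i-th knot. Here h = (1, 1, 2, 1) and Δ = (5, 2, 5/2, -15), so the interior equations h_(i-1)·M_(i-1) + 2(h_(i-1)+h_i)·M_i + h_i·M_(i+1) = 6(Δ_i − Δ_(i-1)) read
  1·M_0 + 4·M_1 + 1·M_2 = 6(Δ_1 - Δ_0) = -18
  1·M_1 + 6·M_2 + 2·M_3 = 6(Δ_2 - Δ_1) = 3
  2·M_2 + 6·M_3 + 1·M_4 = 6(Δ_3 - Δ_2) = -105
Natural end conditions: M_0 = M_4 = 0.
Solving: M_0 = 0, M_1 = -402/61, M_2 = 510/61, M_3 = -2475/122, M_4 = 0.
On [0, 1], S'(x) = b_0 + 2c_0·x + 3d_0·x² with b_0 = Δ_0 - h_0(2M_0 + M_1)/6 = 372/61, c_0 = M_0/2 = 0, d_0 = (M_1 - M_0)/(6h_0) = -67/61. So S'(0) = 372/61.

6.0984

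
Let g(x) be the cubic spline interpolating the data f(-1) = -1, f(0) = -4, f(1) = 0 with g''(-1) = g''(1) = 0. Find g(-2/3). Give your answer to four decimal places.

With m_i denoting the second derivative at x_i, h_i = 1, 1, and Δ_i = (y_(i+1) − y_i)/h_i = -3, 4:
  1·m_0 + 4·m_1 + 1·m_2 = 6(Δ_1 - Δ_0) = 42
Natural end conditions: m_0 = m_2 = 0.
Solving: m_0 = 0, m_1 = 21/2, m_2 = 0.
On [-1, 0], g(x) = -1 - 19/4·(x + 1) + 0·(x + 1)² + 7/4·(x + 1)³.
With (x + 1) = 1/3: g(-2/3) = -68/27.

-2.5185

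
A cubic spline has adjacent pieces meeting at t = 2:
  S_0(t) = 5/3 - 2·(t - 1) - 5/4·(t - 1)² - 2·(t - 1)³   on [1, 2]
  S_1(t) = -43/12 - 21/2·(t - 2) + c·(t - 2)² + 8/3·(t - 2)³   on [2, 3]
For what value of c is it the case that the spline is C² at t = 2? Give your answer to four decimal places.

-7.2500

S_0''(t) = -5/2 - 12·(t - 1), so S_0''(2) = -29/2. On the right, S_1''(2) = 2c, so c = -29/4.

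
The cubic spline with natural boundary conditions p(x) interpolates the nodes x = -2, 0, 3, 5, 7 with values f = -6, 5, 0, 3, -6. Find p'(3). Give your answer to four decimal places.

0.2258

Put m_i = p'' at the i-th knot. Here h = (2, 3, 2, 2) and Δ = (11/2, -5/3, 3/2, -9/2), so the interior equations h_(i-1)·m_(i-1) + 2(h_(i-1)+h_i)·m_i + h_i·m_(i+1) = 6(Δ_i − Δ_(i-1)) read
  2·m_0 + 10·m_1 + 3·m_2 = 6(Δ_1 - Δ_0) = -43
  3·m_1 + 10·m_2 + 2·m_3 = 6(Δ_2 - Δ_1) = 19
  2·m_2 + 8·m_3 + 2·m_4 = 6(Δ_3 - Δ_2) = -36
Natural end conditions: m_0 = m_4 = 0.
Forward elimination and back-substitution give m_0 = 0, m_1 = -985/172, m_2 = 409/86, m_3 = -1957/344, m_4 = 0.
On [3, 5], p'(x) = b_2 + 2c_2·(x - 3) + 3d_2·(x - 3)² with b_2 = Δ_2 - h_2(2m_2 + m_3)/6 = 233/1032, c_2 = m_2/2 = 409/172, d_2 = (m_3 - m_2)/(6h_2) = -3593/4128. So p'(3) = 233/1032.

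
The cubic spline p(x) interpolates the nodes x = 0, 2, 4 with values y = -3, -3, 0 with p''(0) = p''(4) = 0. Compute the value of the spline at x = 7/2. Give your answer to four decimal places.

Write m_i for p''(x_i). With h_i = 2, 2 and divided differences Δ_i = 0, 3/2, the continuity of p' gives the tridiagonal system
  2·m_0 + 8·m_1 + 2·m_2 = 6(Δ_1 - Δ_0) = 9
Natural end conditions: m_0 = m_2 = 0.
Hence m_0 = 0, m_1 = 9/8, m_2 = 0.
On [2, 4], p(x) = -3 + 3/4·(x - 2) + 9/16·(x - 2)² - 3/32·(x - 2)³.
With (x - 2) = 3/2: p(7/2) = -237/256.

-0.9258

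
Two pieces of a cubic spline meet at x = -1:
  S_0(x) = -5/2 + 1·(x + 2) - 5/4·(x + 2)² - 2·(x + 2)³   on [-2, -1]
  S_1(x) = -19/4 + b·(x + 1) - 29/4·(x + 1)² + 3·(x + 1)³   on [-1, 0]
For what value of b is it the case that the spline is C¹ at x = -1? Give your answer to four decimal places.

S_0'(x) = 1 - 5/2·(x + 2) - 6·(x + 2)², so S_0'(-1) = -15/2. On the right, S_1'(-1) = b, so b = -15/2.

-7.5000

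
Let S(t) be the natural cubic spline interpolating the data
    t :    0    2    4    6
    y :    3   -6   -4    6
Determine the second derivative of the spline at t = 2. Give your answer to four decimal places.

Let m_i = S''(x_i). Step sizes h_i = 2, 2, 2; slopes of the chords Δ_i = (y_(i+1) - y_i)/h_i = -9/2, 1, 5.
  2·m_0 + 8·m_1 + 2·m_2 = 6(Δ_1 - Δ_0) = 33
  2·m_1 + 8·m_2 + 2·m_3 = 6(Δ_2 - Δ_1) = 24
Natural end conditions: m_0 = m_3 = 0.
Forward elimination and back-substitution give m_0 = 0, m_1 = 18/5, m_2 = 21/10, m_3 = 0.

3.6000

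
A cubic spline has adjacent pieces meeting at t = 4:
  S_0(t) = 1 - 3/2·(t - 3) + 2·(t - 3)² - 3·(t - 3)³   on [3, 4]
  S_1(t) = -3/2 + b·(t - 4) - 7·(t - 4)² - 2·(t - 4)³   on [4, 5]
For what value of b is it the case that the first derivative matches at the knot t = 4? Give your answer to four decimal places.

S_0'(t) = -3/2 + 4·(t - 3) - 9·(t - 3)², so S_0'(4) = -13/2. On the right, S_1'(4) = b, so b = -13/2.

-6.5000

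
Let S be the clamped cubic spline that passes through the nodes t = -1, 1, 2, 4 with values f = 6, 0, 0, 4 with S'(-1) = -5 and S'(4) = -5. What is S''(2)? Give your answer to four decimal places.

With m_i denoting the second derivative at x_i, h_i = 2, 1, 2, and Δ_i = (y_(i+1) − y_i)/h_i = -3, 0, 2:
  2·m_0 + 6·m_1 + 1·m_2 = 6(Δ_1 - Δ_0) = 18
  1·m_1 + 6·m_2 + 2·m_3 = 6(Δ_2 - Δ_1) = 12
Clamped end conditions give two more equations: 2h_0·m_0 + h_0·m_1 = 6(Δ_0 - S'(-1)) = 12 and h_2·m_2 + 2h_2·m_3 = 6(S'(4) - Δ_2) = -42.
Solving: m_0 = 39/16, m_1 = 9/8, m_2 = 51/8, m_3 = -219/16.

6.3750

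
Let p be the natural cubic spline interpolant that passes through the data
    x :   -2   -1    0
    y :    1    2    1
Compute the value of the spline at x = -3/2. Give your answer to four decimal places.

Let σ_i = p''(x_i). Step sizes h_i = 1, 1; slopes of the chords Δ_i = (y_(i+1) - y_i)/h_i = 1, -1.
  1·σ_0 + 4·σ_1 + 1·σ_2 = 6(Δ_1 - Δ_0) = -12
Natural end conditions: σ_0 = σ_2 = 0.
Solving the tridiagonal system: σ_0 = 0, σ_1 = -3, σ_2 = 0.
On [-2, -1], p(x) = 1 + 3/2·(x + 2) + 0·(x + 2)² - 1/2·(x + 2)³.
With (x + 2) = 1/2: p(-3/2) = 27/16.

1.6875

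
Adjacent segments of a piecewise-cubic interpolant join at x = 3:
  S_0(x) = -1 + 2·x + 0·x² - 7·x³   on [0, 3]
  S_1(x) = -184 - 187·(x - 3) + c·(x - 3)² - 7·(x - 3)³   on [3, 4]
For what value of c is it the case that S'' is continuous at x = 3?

-63

S_0''(x) = 0 - 42·x, so S_0''(3) = -126. On the right, S_1''(3) = 2c, so c = -63.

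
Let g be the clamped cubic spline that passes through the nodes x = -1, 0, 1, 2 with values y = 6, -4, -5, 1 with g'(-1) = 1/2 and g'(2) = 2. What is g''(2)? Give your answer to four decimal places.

-16.6000

Put M_i = g'' at the i-th knot. Here h = (1, 1, 1) and Δ = (-10, -1, 6), so the interior equations h_(i-1)·M_(i-1) + 2(h_(i-1)+h_i)·M_i + h_i·M_(i+1) = 6(Δ_i − Δ_(i-1)) read
  1·M_0 + 4·M_1 + 1·M_2 = 6(Δ_1 - Δ_0) = 54
  1·M_1 + 4·M_2 + 1·M_3 = 6(Δ_2 - Δ_1) = 42
Clamped end conditions give two more equations: 2h_0·M_0 + h_0·M_1 = 6(Δ_0 - g'(-1)) = -63 and h_2·M_2 + 2h_2·M_3 = 6(g'(2) - Δ_2) = -24.
Forward elimination and back-substitution give M_0 = -212/5, M_1 = 109/5, M_2 = 46/5, M_3 = -83/5.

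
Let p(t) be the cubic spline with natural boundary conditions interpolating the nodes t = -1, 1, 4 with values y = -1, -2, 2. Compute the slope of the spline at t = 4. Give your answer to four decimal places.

1.8833

Put m_i = p'' at the i-th knot. Here h = (2, 3) and Δ = (-1/2, 4/3), so the interior equations h_(i-1)·m_(i-1) + 2(h_(i-1)+h_i)·m_i + h_i·m_(i+1) = 6(Δ_i − Δ_(i-1)) read
  2·m_0 + 10·m_1 + 3·m_2 = 6(Δ_1 - Δ_0) = 11
Natural end conditions: m_0 = m_2 = 0.
Solving the tridiagonal system: m_0 = 0, m_1 = 11/10, m_2 = 0.
On [1, 4], p'(t) = b_1 + 2c_1·(t - 1) + 3d_1·(t - 1)² with b_1 = Δ_1 - h_1(2m_1 + m_2)/6 = 7/30, c_1 = m_1/2 = 11/20, d_1 = (m_2 - m_1)/(6h_1) = -11/180. So p'(4) = 113/60.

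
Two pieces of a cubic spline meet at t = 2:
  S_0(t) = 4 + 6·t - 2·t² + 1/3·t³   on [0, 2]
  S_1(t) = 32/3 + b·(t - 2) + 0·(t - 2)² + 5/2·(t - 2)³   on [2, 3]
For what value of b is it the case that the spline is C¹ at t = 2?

2

S_0'(t) = 6 - 4·t + 1·t², so S_0'(2) = 2. On the right, S_1'(2) = b, so b = 2.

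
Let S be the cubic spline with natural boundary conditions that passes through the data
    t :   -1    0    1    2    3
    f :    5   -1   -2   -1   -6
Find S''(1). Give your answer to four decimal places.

3.8571

Write M_i for S''(x_i). With h_i = 1, 1, 1, 1 and divided differences Δ_i = -6, -1, 1, -5, the continuity of S' gives the tridiagonal system
  1·M_0 + 4·M_1 + 1·M_2 = 6(Δ_1 - Δ_0) = 30
  1·M_1 + 4·M_2 + 1·M_3 = 6(Δ_2 - Δ_1) = 12
  1·M_2 + 4·M_3 + 1·M_4 = 6(Δ_3 - Δ_2) = -36
Natural end conditions: M_0 = M_4 = 0.
Solving the tridiagonal system: M_0 = 0, M_1 = 183/28, M_2 = 27/7, M_3 = -279/28, M_4 = 0.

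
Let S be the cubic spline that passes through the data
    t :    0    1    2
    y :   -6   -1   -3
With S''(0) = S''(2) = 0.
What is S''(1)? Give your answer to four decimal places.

-10.5000

Put M_i = S'' at the i-th knot. Here h = (1, 1) and Δ = (5, -2), so the interior equations h_(i-1)·M_(i-1) + 2(h_(i-1)+h_i)·M_i + h_i·M_(i+1) = 6(Δ_i − Δ_(i-1)) read
  1·M_0 + 4·M_1 + 1·M_2 = 6(Δ_1 - Δ_0) = -42
Natural end conditions: M_0 = M_2 = 0.
Hence M_0 = 0, M_1 = -21/2, M_2 = 0.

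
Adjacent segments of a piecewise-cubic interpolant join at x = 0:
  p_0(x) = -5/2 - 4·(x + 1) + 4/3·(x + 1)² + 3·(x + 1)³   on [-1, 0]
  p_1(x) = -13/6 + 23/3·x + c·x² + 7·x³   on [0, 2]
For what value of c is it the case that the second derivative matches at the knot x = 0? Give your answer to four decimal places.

p_0''(x) = 8/3 + 18·(x + 1), so p_0''(0) = 62/3. On the right, p_1''(0) = 2c, so c = 31/3.

10.3333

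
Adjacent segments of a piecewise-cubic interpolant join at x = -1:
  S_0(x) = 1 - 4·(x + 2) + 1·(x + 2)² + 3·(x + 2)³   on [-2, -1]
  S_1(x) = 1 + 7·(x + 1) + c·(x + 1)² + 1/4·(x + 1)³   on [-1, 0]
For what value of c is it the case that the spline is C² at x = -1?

10

S_0''(x) = 2 + 18·(x + 2), so S_0''(-1) = 20. On the right, S_1''(-1) = 2c, so c = 10.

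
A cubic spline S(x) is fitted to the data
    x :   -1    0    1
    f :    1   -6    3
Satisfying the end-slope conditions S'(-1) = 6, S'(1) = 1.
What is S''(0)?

With σ_i denoting the second derivative at x_i, h_i = 1, 1, and Δ_i = (y_(i+1) − y_i)/h_i = -7, 9:
  1·σ_0 + 4·σ_1 + 1·σ_2 = 6(Δ_1 - Δ_0) = 96
Clamped end conditions give two more equations: 2h_0·σ_0 + h_0·σ_1 = 6(Δ_0 - S'(-1)) = -78 and h_1·σ_1 + 2h_1·σ_2 = 6(S'(1) - Δ_1) = -48.
Hence σ_0 = -131/2, σ_1 = 53, σ_2 = -101/2.

53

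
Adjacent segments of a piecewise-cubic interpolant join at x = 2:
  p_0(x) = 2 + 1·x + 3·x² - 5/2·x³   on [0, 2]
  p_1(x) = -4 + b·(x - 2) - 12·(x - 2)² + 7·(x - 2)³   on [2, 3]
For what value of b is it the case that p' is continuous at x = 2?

p_0'(x) = 1 + 6·x - 15/2·x², so p_0'(2) = -17. On the right, p_1'(2) = b, so b = -17.

-17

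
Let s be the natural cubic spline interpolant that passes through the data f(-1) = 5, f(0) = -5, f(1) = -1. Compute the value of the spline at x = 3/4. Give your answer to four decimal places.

Let M_i = s''(x_i). Step sizes h_i = 1, 1; slopes of the chords Δ_i = (y_(i+1) - y_i)/h_i = -10, 4.
  1·M_0 + 4·M_1 + 1·M_2 = 6(Δ_1 - Δ_0) = 84
Natural end conditions: M_0 = M_2 = 0.
Hence M_0 = 0, M_1 = 21, M_2 = 0.
On [0, 1], s(x) = -5 - 3·x + 21/2·x² - 7/2·x³.
With x = 3/4: s(3/4) = -361/128.

-2.8203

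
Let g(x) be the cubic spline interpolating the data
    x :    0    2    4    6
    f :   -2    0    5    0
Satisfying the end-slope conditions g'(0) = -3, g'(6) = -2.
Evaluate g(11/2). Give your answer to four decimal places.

Put M_i = g'' at the i-th knot. Here h = (2, 2, 2) and Δ = (1, 5/2, -5/2), so the interior equations h_(i-1)·M_(i-1) + 2(h_(i-1)+h_i)·M_i + h_i·M_(i+1) = 6(Δ_i − Δ_(i-1)) read
  2·M_0 + 8·M_1 + 2·M_2 = 6(Δ_1 - Δ_0) = 9
  2·M_1 + 8·M_2 + 2·M_3 = 6(Δ_2 - Δ_1) = -30
Clamped end conditions give two more equations: 2h_0·M_0 + h_0·M_1 = 6(Δ_0 - g'(0)) = 24 and h_2·M_2 + 2h_2·M_3 = 6(g'(6) - Δ_2) = 3.
Solving: M_0 = 83/15, M_1 = 14/15, M_2 = -143/30, M_3 = 47/15.
On [4, 6], g(x) = 5 - 11/30·(x - 4) - 143/60·(x - 4)² + 79/120·(x - 4)³.
With (x - 4) = 3/2: g(11/2) = 419/320.

1.3094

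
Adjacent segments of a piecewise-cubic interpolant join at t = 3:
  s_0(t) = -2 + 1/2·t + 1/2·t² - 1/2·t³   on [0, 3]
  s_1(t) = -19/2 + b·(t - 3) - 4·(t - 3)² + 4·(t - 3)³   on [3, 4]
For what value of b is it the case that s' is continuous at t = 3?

s_0'(t) = 1/2 + 1·t - 3/2·t², so s_0'(3) = -10. On the right, s_1'(3) = b, so b = -10.

-10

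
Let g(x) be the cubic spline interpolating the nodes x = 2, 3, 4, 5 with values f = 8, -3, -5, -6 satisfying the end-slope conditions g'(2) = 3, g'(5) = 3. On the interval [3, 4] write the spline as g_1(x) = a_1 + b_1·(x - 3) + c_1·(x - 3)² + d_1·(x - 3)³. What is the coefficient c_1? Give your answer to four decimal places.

15.2000

Write M_i for g''(x_i). With h_i = 1, 1, 1 and divided differences Δ_i = -11, -2, -1, the continuity of g' gives the tridiagonal system
  1·M_0 + 4·M_1 + 1·M_2 = 6(Δ_1 - Δ_0) = 54
  1·M_1 + 4·M_2 + 1·M_3 = 6(Δ_2 - Δ_1) = 6
Clamped end conditions give two more equations: 2h_0·M_0 + h_0·M_1 = 6(Δ_0 - g'(2)) = -84 and h_2·M_2 + 2h_2·M_3 = 6(g'(5) - Δ_2) = 24.
Hence M_0 = -286/5, M_1 = 152/5, M_2 = -52/5, M_3 = 86/5.
On [3, 4], with g_1(x) = a_1 + b_1·(x - 3) + c_1·(x - 3)² + d_1·(x - 3)³: c_1 = M_1/2 = 76/5, d_1 = (M_2 - M_1)/(6h_1) = -34/5, b_1 = Δ_1 - h_1(2M_1 + M_2)/6 = -52/5.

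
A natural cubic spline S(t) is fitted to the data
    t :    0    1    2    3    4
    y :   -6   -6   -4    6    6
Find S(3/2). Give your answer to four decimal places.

-5.9911

With M_i denoting the second derivative at x_i, h_i = 1, 1, 1, 1, and Δ_i = (y_(i+1) − y_i)/h_i = 0, 2, 10, 0:
  1·M_0 + 4·M_1 + 1·M_2 = 6(Δ_1 - Δ_0) = 12
  1·M_1 + 4·M_2 + 1·M_3 = 6(Δ_2 - Δ_1) = 48
  1·M_2 + 4·M_3 + 1·M_4 = 6(Δ_3 - Δ_2) = -60
Natural end conditions: M_0 = M_4 = 0.
Forward elimination and back-substitution give M_0 = 0, M_1 = -9/7, M_2 = 120/7, M_3 = -135/7, M_4 = 0.
On [1, 2], S(t) = -6 - 3/7·(t - 1) - 9/14·(t - 1)² + 43/14·(t - 1)³.
With (t - 1) = 1/2: S(3/2) = -671/112.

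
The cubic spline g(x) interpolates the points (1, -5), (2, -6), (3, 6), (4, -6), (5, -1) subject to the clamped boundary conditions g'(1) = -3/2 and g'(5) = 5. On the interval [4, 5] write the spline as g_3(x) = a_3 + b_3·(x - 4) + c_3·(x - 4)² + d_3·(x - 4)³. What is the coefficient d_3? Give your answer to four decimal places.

-11.3482

Let σ_i = g''(x_i). Step sizes h_i = 1, 1, 1, 1; slopes of the chords Δ_i = (y_(i+1) - y_i)/h_i = -1, 12, -12, 5.
  1·σ_0 + 4·σ_1 + 1·σ_2 = 6(Δ_1 - Δ_0) = 78
  1·σ_1 + 4·σ_2 + 1·σ_3 = 6(Δ_2 - Δ_1) = -144
  1·σ_2 + 4·σ_3 + 1·σ_4 = 6(Δ_3 - Δ_2) = 102
Clamped end conditions give two more equations: 2h_0·σ_0 + h_0·σ_1 = 6(Δ_0 - g'(1)) = 3 and h_3·σ_3 + 2h_3·σ_4 = 6(g'(5) - Δ_3) = 0.
Hence σ_0 = -983/56, σ_1 = 1067/28, σ_2 = -455/8, σ_3 = 1271/28, σ_4 = -1271/56.
On [4, 5], with g_3(x) = a_3 + b_3·(x - 4) + c_3·(x - 4)² + d_3·(x - 4)³: c_3 = σ_3/2 = 1271/56, d_3 = (σ_4 - σ_3)/(6h_3) = -1271/112, b_3 = Δ_3 - h_3(2σ_3 + σ_4)/6 = -711/112.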